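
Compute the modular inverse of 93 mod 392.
333

gcd(93, 392) = 1, so the inverse exists.
Extended Euclidean algorithm on (392, 93):
392 = 4 × 93 + 20  ⟹  20 = (1)·392 + (-4)·93
93 = 4 × 20 + 13  ⟹  13 = (-4)·392 + (17)·93
20 = 1 × 13 + 7  ⟹  7 = (5)·392 + (-21)·93
13 = 1 × 7 + 6  ⟹  6 = (-9)·392 + (38)·93
7 = 1 × 6 + 1  ⟹  1 = (14)·392 + (-59)·93
So (-59)·93 ≡ 1 (mod 392), i.e. 93^(-1) ≡ -59 ≡ 333 (mod 392).
Check: 93 × 333 = 30969 ≡ 1 (mod 392)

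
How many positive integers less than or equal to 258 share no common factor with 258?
84

258 = 2 × 3 × 43
φ(n) = n × ∏(1 - 1/p) for each prime p dividing n
φ(258) = 258 × (1 - 1/2) × (1 - 1/3) × (1 - 1/43) = 84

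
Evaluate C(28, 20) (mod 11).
0

Using Lucas' theorem:
Write n=28 and k=20 in base 11:
n in base 11: [2, 6]
k in base 11: [1, 9]
C(28,20) mod 11 = ∏ C(n_i, k_i) mod 11
Digit binomials (mod 11): C(2,1) = 2; C(6,9) = 0 (k_i > n_i)
Product: 2 × 0 = 0 ≡ 0 (mod 11)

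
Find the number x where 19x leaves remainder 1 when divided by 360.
19

gcd(19, 360) = 1, so the inverse exists.
Extended Euclidean algorithm on (360, 19):
360 = 18 × 19 + 18  ⟹  18 = (1)·360 + (-18)·19
19 = 1 × 18 + 1  ⟹  1 = (-1)·360 + (19)·19
So (19)·19 ≡ 1 (mod 360), i.e. 19^(-1) ≡ 19 (mod 360).
Check: 19 × 19 = 361 ≡ 1 (mod 360)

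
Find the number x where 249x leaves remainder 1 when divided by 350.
149

gcd(249, 350) = 1, so the inverse exists.
Extended Euclidean algorithm on (350, 249):
350 = 1 × 249 + 101  ⟹  101 = (1)·350 + (-1)·249
249 = 2 × 101 + 47  ⟹  47 = (-2)·350 + (3)·249
101 = 2 × 47 + 7  ⟹  7 = (5)·350 + (-7)·249
47 = 6 × 7 + 5  ⟹  5 = (-32)·350 + (45)·249
7 = 1 × 5 + 2  ⟹  2 = (37)·350 + (-52)·249
5 = 2 × 2 + 1  ⟹  1 = (-106)·350 + (149)·249
So (149)·249 ≡ 1 (mod 350), i.e. 249^(-1) ≡ 149 (mod 350).
Check: 249 × 149 = 37101 ≡ 1 (mod 350)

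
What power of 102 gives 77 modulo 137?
20

Baby-step giant-step with step n = ⌈√137⌉ = 12.
Baby steps 102^j mod 137 (j:value) for j=0..11: 0:1, 1:102, 2:129, 3:6, 4:64, 5:89, 6:36, 7:110, 8:123, 9:79, 10:112, 11:53.
Giant-step multiplier: 102^(-12) ≡ 102^(136-12) = 102^124 ≡ 87 (mod 137).
Giant steps γ_i = 77·87^i mod 137: γ_0=77, γ_1=123 (in table at j=8).
x = i·n + j = 1·12 + 8 = 20.
Check: 102^20 ≡ 77 (mod 137).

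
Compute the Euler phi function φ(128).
64

128 = 2^7
φ(n) = n × ∏(1 - 1/p) for each prime p dividing n
φ(128) = 128 × (1 - 1/2) = 64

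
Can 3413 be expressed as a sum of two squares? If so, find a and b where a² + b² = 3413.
7² + 58² (a=7, b=58)

Factorization: 3413 = 3413
By Fermat: n is sum of two squares iff every prime p ≡ 3 (mod 4) appears to even power.
All primes ≡ 3 (mod 4) appear to even power.
Search a = 0, 1, 2, … for 3413 - a² a perfect square: first hit at a = 7: 3413 - 49 = 3364 = 58².
3413 = 7² + 58² = 49 + 3364 ✓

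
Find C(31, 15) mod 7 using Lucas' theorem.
4

Using Lucas' theorem:
Write n=31 and k=15 in base 7:
n in base 7: [4, 3]
k in base 7: [2, 1]
C(31,15) mod 7 = ∏ C(n_i, k_i) mod 7
Digit binomials (mod 7): C(4,2) = 6; C(3,1) = 3
Product: 6 × 3 = 18 ≡ 4 (mod 7)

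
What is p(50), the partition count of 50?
204226

p(n) counts ways to write n as a sum of positive integers (order ignored).
Euler's pentagonal recurrence: p(k) = p(k-1) + p(k-2) - p(k-5) - p(k-7) + p(k-12) + p(k-15) - ... (offsets j(3j∓1)/2, signs ++--, p(0)=1, p(<0)=0).
DP table for k = 0..49: p(0)=1, p(1)=1, p(2)=2, p(3)=3, p(4)=5, p(5)=7, p(6)=11, p(7)=15, p(8)=22, p(9)=30, p(10)=42, p(11)=56, p(12)=77, p(13)=101, p(14)=135, p(15)=176, p(16)=231, p(17)=297, p(18)=385, p(19)=490, p(20)=627, p(21)=792, p(22)=1002, p(23)=1255, p(24)=1575, p(25)=1958, p(26)=2436, p(27)=3010, p(28)=3718, p(29)=4565, p(30)=5604, p(31)=6842, p(32)=8349, p(33)=10143, p(34)=12310, p(35)=14883, p(36)=17977, p(37)=21637, p(38)=26015, p(39)=31185, p(40)=37338, p(41)=44583, p(42)=53174, p(43)=63261, p(44)=75175, p(45)=89134, p(46)=105558, p(47)=124754, p(48)=147273, p(49)=173525.
Final step: p(50) = p(49) + p(48) - p(45) - p(43) + p(38) + p(35) - p(28) - p(24) + p(15) + p(10)
= 173525 + 147273 - 89134 - 63261 + 26015 + 14883 - 3718 - 1575 + 176 + 42
= 204226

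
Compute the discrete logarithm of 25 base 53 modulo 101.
76

Baby-step giant-step with step n = ⌈√101⌉ = 11.
Baby steps 53^j mod 101 (j:value) for j=0..10: 0:1, 1:53, 2:82, 3:3, 4:58, 5:44, 6:9, 7:73, 8:31, 9:27, 10:17.
Giant-step multiplier: 53^(-11) ≡ 53^(100-11) = 53^89 ≡ 63 (mod 101).
Giant steps γ_i = 25·63^i mod 101: γ_0=25, γ_1=60, γ_2=43, γ_3=83, γ_4=78, γ_5=66, γ_6=17 (in table at j=10).
x = i·n + j = 6·11 + 10 = 76.
Check: 53^76 ≡ 25 (mod 101).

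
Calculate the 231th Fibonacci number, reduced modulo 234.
52

Matrix identity: Q^n = [[F_(n+1), F_n], [F_n, F_(n-1)]] with Q = [[1,1],[1,0]].
n = 231 = 11100111₂. Square-and-multiply, entries mod 234:
Q^1 = [[1,1],[1,0]]
Q^3 = (Q^1)²·Q = [[3,2],[2,1]]
Q^7 = (Q^3)²·Q = [[21,13],[13,8]]
Q^14 = (Q^7)² = [[142,143],[143,233]]
Q^28 = (Q^14)² = [[131,39],[39,92]]
Q^57 = (Q^28)²·Q = [[1,196],[196,39]]
Q^115 = (Q^57)²·Q = [[159,41],[41,118]]
Q^231 = (Q^115)²·Q = [[177,52],[52,125]]
F_231 mod 234 = Q^231[0][1] = 52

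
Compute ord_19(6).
9

19 is prime, so ord(6) divides φ(19) = 18.
Divisors of 18: 1, 2, 3, 6, 9, 18.
Repeated squaring: 6^1 ≡ 6, 6^2 ≡ 17, 6^4 ≡ 4, 6^8 ≡ 16, 6^16 ≡ 9 (mod 19).
Test 6^d mod 19 for each divisor d in increasing order:
6^1 ≡ 6
6^2 ≡ 17
6^3 = 6^2·6^1 ≡ 7
6^6 = 6^4·6^2 ≡ 11
6^9 = 6^8·6^1 ≡ 1  ← first divisor giving 1
The order is 9.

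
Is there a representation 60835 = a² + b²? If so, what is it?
Not possible

Factorization: 60835 = 5 × 23^3
By Fermat: n is sum of two squares iff every prime p ≡ 3 (mod 4) appears to even power.
Prime(s) ≡ 3 (mod 4) with odd exponent: [(23, 3)]
Therefore 60835 cannot be expressed as a² + b².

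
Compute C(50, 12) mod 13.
0

Using Lucas' theorem:
Write n=50 and k=12 in base 13:
n in base 13: [3, 11]
k in base 13: [0, 12]
C(50,12) mod 13 = ∏ C(n_i, k_i) mod 13
Digit binomials (mod 13): C(3,0) = 1; C(11,12) = 0 (k_i > n_i)
Product: 1 × 0 = 0 ≡ 0 (mod 13)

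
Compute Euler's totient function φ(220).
80

220 = 2^2 × 5 × 11
φ(n) = n × ∏(1 - 1/p) for each prime p dividing n
φ(220) = 220 × (1 - 1/2) × (1 - 1/5) × (1 - 1/11) = 80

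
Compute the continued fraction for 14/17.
[0; 1, 4, 1, 2]

Euclidean algorithm steps:
14 = 0 × 17 + 14
17 = 1 × 14 + 3
14 = 4 × 3 + 2
3 = 1 × 2 + 1
2 = 2 × 1 + 0
Continued fraction: [0; 1, 4, 1, 2]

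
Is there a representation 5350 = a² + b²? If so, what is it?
Not possible

Factorization: 5350 = 2 × 5^2 × 107
By Fermat: n is sum of two squares iff every prime p ≡ 3 (mod 4) appears to even power.
Prime(s) ≡ 3 (mod 4) with odd exponent: [(107, 1)]
Therefore 5350 cannot be expressed as a² + b².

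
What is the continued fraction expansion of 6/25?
[0; 4, 6]

Euclidean algorithm steps:
6 = 0 × 25 + 6
25 = 4 × 6 + 1
6 = 6 × 1 + 0
Continued fraction: [0; 4, 6]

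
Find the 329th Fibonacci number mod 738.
157

Matrix identity: Q^n = [[F_(n+1), F_n], [F_n, F_(n-1)]] with Q = [[1,1],[1,0]].
n = 329 = 101001001₂. Square-and-multiply, entries mod 738:
Q^1 = [[1,1],[1,0]]
Q^2 = (Q^1)² = [[2,1],[1,1]]
Q^5 = (Q^2)²·Q = [[8,5],[5,3]]
Q^10 = (Q^5)² = [[89,55],[55,34]]
Q^20 = (Q^10)² = [[614,123],[123,491]]
Q^41 = (Q^20)²·Q = [[370,247],[247,123]]
Q^82 = (Q^41)² = [[125,1],[1,124]]
Q^164 = (Q^82)² = [[128,249],[249,617]]
Q^329 = (Q^164)²·Q = [[424,157],[157,267]]
F_329 mod 738 = Q^329[0][1] = 157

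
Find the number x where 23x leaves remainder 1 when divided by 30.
17

gcd(23, 30) = 1, so the inverse exists.
Extended Euclidean algorithm on (30, 23):
30 = 1 × 23 + 7  ⟹  7 = (1)·30 + (-1)·23
23 = 3 × 7 + 2  ⟹  2 = (-3)·30 + (4)·23
7 = 3 × 2 + 1  ⟹  1 = (10)·30 + (-13)·23
So (-13)·23 ≡ 1 (mod 30), i.e. 23^(-1) ≡ -13 ≡ 17 (mod 30).
Check: 23 × 17 = 391 ≡ 1 (mod 30)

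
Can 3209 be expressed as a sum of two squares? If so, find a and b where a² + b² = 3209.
20² + 53² (a=20, b=53)

Factorization: 3209 = 3209
By Fermat: n is sum of two squares iff every prime p ≡ 3 (mod 4) appears to even power.
All primes ≡ 3 (mod 4) appear to even power.
Search a = 0, 1, 2, … for 3209 - a² a perfect square: first hit at a = 20: 3209 - 400 = 2809 = 53².
3209 = 20² + 53² = 400 + 2809 ✓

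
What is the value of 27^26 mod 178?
53

Repeated squaring. Binary of 26 = 11010.
27^1 ≡ 27 (mod 178); 27^2 ≡ 17 (mod 178); 27^4 ≡ 111 (mod 178); 27^8 ≡ 39 (mod 178); 27^16 ≡ 97 (mod 178)
27^26 = 27^2 × 27^8 × 27^16 ≡ 53 (mod 178)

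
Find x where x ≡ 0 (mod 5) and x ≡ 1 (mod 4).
5

Using Chinese Remainder Theorem:
M = 5 × 4 = 20
M1 = 4, M2 = 5
y1 = 4^(-1) mod 5 = 4
y2 = 5^(-1) mod 4 = 1
x = (0×4×4 + 1×5×1) mod 20 = 5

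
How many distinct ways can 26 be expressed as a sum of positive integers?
2436

p(n) counts ways to write n as a sum of positive integers (order ignored).
Euler's pentagonal recurrence: p(k) = p(k-1) + p(k-2) - p(k-5) - p(k-7) + p(k-12) + p(k-15) - ... (offsets j(3j∓1)/2, signs ++--, p(0)=1, p(<0)=0).
DP table for k = 0..25: p(0)=1, p(1)=1, p(2)=2, p(3)=3, p(4)=5, p(5)=7, p(6)=11, p(7)=15, p(8)=22, p(9)=30, p(10)=42, p(11)=56, p(12)=77, p(13)=101, p(14)=135, p(15)=176, p(16)=231, p(17)=297, p(18)=385, p(19)=490, p(20)=627, p(21)=792, p(22)=1002, p(23)=1255, p(24)=1575, p(25)=1958.
Final step: p(26) = p(25) + p(24) - p(21) - p(19) + p(14) + p(11) - p(4) - p(0)
= 1958 + 1575 - 792 - 490 + 135 + 56 - 5 - 1
= 2436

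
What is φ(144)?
48

144 = 2^4 × 3^2
φ(n) = n × ∏(1 - 1/p) for each prime p dividing n
φ(144) = 144 × (1 - 1/2) × (1 - 1/3) = 48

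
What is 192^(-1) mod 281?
221

gcd(192, 281) = 1, so the inverse exists.
Extended Euclidean algorithm on (281, 192):
281 = 1 × 192 + 89  ⟹  89 = (1)·281 + (-1)·192
192 = 2 × 89 + 14  ⟹  14 = (-2)·281 + (3)·192
89 = 6 × 14 + 5  ⟹  5 = (13)·281 + (-19)·192
14 = 2 × 5 + 4  ⟹  4 = (-28)·281 + (41)·192
5 = 1 × 4 + 1  ⟹  1 = (41)·281 + (-60)·192
So (-60)·192 ≡ 1 (mod 281), i.e. 192^(-1) ≡ -60 ≡ 221 (mod 281).
Check: 192 × 221 = 42432 ≡ 1 (mod 281)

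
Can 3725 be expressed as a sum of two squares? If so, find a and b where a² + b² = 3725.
2² + 61² (a=2, b=61)

Factorization: 3725 = 5^2 × 149
By Fermat: n is sum of two squares iff every prime p ≡ 3 (mod 4) appears to even power.
All primes ≡ 3 (mod 4) appear to even power.
Search a = 0, 1, 2, … for 3725 - a² a perfect square: first hit at a = 2: 3725 - 4 = 3721 = 61².
3725 = 2² + 61² = 4 + 3721 ✓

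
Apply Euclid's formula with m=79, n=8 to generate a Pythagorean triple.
(6177, 1264, 6305)

Euclid's formula: a = m² - n², b = 2mn, c = m² + n²
m = 79, n = 8
a = 79² - 8² = 6241 - 64 = 6177
b = 2 × 79 × 8 = 1264
c = 79² + 8² = 6241 + 64 = 6305
Verification: 6177² + 1264² = 38155329 + 1597696 = 39753025 = 6305² ✓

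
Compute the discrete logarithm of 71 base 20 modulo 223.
209

Baby-step giant-step with step n = ⌈√223⌉ = 15.
Baby steps 20^j mod 223 (j:value) for j=0..14: 0:1, 1:20, 2:177, 3:195, 4:109, 5:173, 6:115, 7:70, 8:62, 9:125, 10:47, 11:48, 12:68, 13:22, 14:217.
Giant-step multiplier: 20^(-15) ≡ 20^(222-15) = 20^207 ≡ 13 (mod 223).
Giant steps γ_i = 71·13^i mod 223: γ_0=71, γ_1=31, γ_2=180, γ_3=110, γ_4=92, γ_5=81, γ_6=161, γ_7=86, γ_8=3, γ_9=39, γ_10=61, γ_11=124, γ_12=51, γ_13=217 (in table at j=14).
x = i·n + j = 13·15 + 14 = 209.
Check: 20^209 ≡ 71 (mod 223).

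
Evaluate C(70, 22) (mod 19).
3

Using Lucas' theorem:
Write n=70 and k=22 in base 19:
n in base 19: [3, 13]
k in base 19: [1, 3]
C(70,22) mod 19 = ∏ C(n_i, k_i) mod 19
Digit binomials (mod 19): C(3,1) = 3; C(13,3) = 286 ≡ 1
Product: 3 × 1 = 3 ≡ 3 (mod 19)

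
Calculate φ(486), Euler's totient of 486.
162

486 = 2 × 3^5
φ(n) = n × ∏(1 - 1/p) for each prime p dividing n
φ(486) = 486 × (1 - 1/2) × (1 - 1/3) = 162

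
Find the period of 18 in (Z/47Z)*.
23

47 is prime, so ord(18) divides φ(47) = 46.
Divisors of 46: 1, 2, 23, 46.
Repeated squaring: 18^1 ≡ 18, 18^2 ≡ 42, 18^4 ≡ 25, 18^8 ≡ 14, 18^16 ≡ 8, 18^32 ≡ 17 (mod 47).
Test 18^d mod 47 for each divisor d in increasing order:
18^1 ≡ 18
18^2 ≡ 42
18^23 = 18^16·18^4·18^2·18^1 ≡ 1  ← first divisor giving 1
The order is 23.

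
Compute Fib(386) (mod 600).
73

Matrix identity: Q^n = [[F_(n+1), F_n], [F_n, F_(n-1)]] with Q = [[1,1],[1,0]].
n = 386 = 110000010₂. Square-and-multiply, entries mod 600:
Q^1 = [[1,1],[1,0]]
Q^3 = (Q^1)²·Q = [[3,2],[2,1]]
Q^6 = (Q^3)² = [[13,8],[8,5]]
Q^12 = (Q^6)² = [[233,144],[144,89]]
Q^24 = (Q^12)² = [[25,168],[168,457]]
Q^48 = (Q^24)² = [[49,576],[576,73]]
Q^96 = (Q^48)² = [[577,72],[72,505]]
Q^193 = (Q^96)²·Q = [[217,313],[313,504]]
Q^386 = (Q^193)² = [[458,73],[73,385]]
F_386 mod 600 = Q^386[0][1] = 73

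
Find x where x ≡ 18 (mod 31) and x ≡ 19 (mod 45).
514

Using Chinese Remainder Theorem:
M = 31 × 45 = 1395
M1 = 45, M2 = 31
y1 = 45^(-1) mod 31 = 20
y2 = 31^(-1) mod 45 = 16
x = (18×45×20 + 19×31×16) mod 1395 = 514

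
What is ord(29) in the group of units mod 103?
51

103 is prime, so ord(29) divides φ(103) = 102.
Divisors of 102: 1, 2, 3, 6, 17, 34, 51, 102.
Repeated squaring: 29^1 ≡ 29, 29^2 ≡ 17, 29^4 ≡ 83, 29^8 ≡ 91, 29^16 ≡ 41, 29^32 ≡ 33, 29^64 ≡ 59 (mod 103).
Test 29^d mod 103 for each divisor d in increasing order:
29^1 ≡ 29
29^2 ≡ 17
29^3 = 29^2·29^1 ≡ 81
29^6 = 29^4·29^2 ≡ 72
29^17 = 29^16·29^1 ≡ 56
29^34 = 29^32·29^2 ≡ 46
29^51 = 29^32·29^16·29^2·29^1 ≡ 1  ← first divisor giving 1
The order is 51.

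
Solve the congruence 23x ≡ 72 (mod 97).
x ≡ 20 (mod 97)

gcd(23, 97) = 1, which divides 72, so solutions exist.
Find 23^(-1) mod 97 by the extended Euclidean algorithm:
97 = 4 × 23 + 5  ⟹  5 = (1)·97 + (-4)·23
23 = 4 × 5 + 3  ⟹  3 = (-4)·97 + (17)·23
5 = 1 × 3 + 2  ⟹  2 = (5)·97 + (-21)·23
3 = 1 × 2 + 1  ⟹  1 = (-9)·97 + (38)·23
So (38)·23 ≡ 1 (mod 97), i.e. 23^(-1) ≡ 38 (mod 97).
x ≡ 38 × 72 = 2736 ≡ 20 (mod 97).
Check: 23 × 20 = 460 ≡ 72 (mod 97).
Unique solution: x ≡ 20 (mod 97)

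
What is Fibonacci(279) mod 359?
151

Matrix identity: Q^n = [[F_(n+1), F_n], [F_n, F_(n-1)]] with Q = [[1,1],[1,0]].
n = 279 = 100010111₂. Square-and-multiply, entries mod 359:
Q^1 = [[1,1],[1,0]]
Q^2 = (Q^1)² = [[2,1],[1,1]]
Q^4 = (Q^2)² = [[5,3],[3,2]]
Q^8 = (Q^4)² = [[34,21],[21,13]]
Q^17 = (Q^8)²·Q = [[71,161],[161,269]]
Q^34 = (Q^17)² = [[88,172],[172,275]]
Q^69 = (Q^34)²·Q = [[321,351],[351,329]]
Q^139 = (Q^69)²·Q = [[257,72],[72,185]]
Q^279 = (Q^139)²·Q = [[24,151],[151,232]]
F_279 mod 359 = Q^279[0][1] = 151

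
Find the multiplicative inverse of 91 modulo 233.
169

gcd(91, 233) = 1, so the inverse exists.
Extended Euclidean algorithm on (233, 91):
233 = 2 × 91 + 51  ⟹  51 = (1)·233 + (-2)·91
91 = 1 × 51 + 40  ⟹  40 = (-1)·233 + (3)·91
51 = 1 × 40 + 11  ⟹  11 = (2)·233 + (-5)·91
40 = 3 × 11 + 7  ⟹  7 = (-7)·233 + (18)·91
11 = 1 × 7 + 4  ⟹  4 = (9)·233 + (-23)·91
7 = 1 × 4 + 3  ⟹  3 = (-16)·233 + (41)·91
4 = 1 × 3 + 1  ⟹  1 = (25)·233 + (-64)·91
So (-64)·91 ≡ 1 (mod 233), i.e. 91^(-1) ≡ -64 ≡ 169 (mod 233).
Check: 91 × 169 = 15379 ≡ 1 (mod 233)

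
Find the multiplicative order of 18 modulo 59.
58

59 is prime, so ord(18) divides φ(59) = 58.
Divisors of 58: 1, 2, 29, 58.
Repeated squaring: 18^1 ≡ 18, 18^2 ≡ 29, 18^4 ≡ 15, 18^8 ≡ 48, 18^16 ≡ 3, 18^32 ≡ 9 (mod 59).
Test 18^d mod 59 for each divisor d in increasing order:
18^1 ≡ 18
18^2 ≡ 29
18^29 = 18^16·18^8·18^4·18^1 ≡ 58
18^58 = 18^32·18^16·18^8·18^2 ≡ 1  ← first divisor giving 1
The order is 58.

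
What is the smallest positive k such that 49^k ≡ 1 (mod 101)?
50

101 is prime, so ord(49) divides φ(101) = 100.
Divisors of 100: 1, 2, 4, 5, 10, 20, 25, 50, 100.
Repeated squaring: 49^1 ≡ 49, 49^2 ≡ 78, 49^4 ≡ 24, 49^8 ≡ 71, 49^16 ≡ 92, 49^32 ≡ 81, 49^64 ≡ 97 (mod 101).
Test 49^d mod 101 for each divisor d in increasing order:
49^1 ≡ 49
49^2 ≡ 78
49^4 ≡ 24
49^5 = 49^4·49^1 ≡ 65
49^10 = 49^8·49^2 ≡ 84
49^20 = 49^16·49^4 ≡ 87
49^25 = 49^16·49^8·49^1 ≡ 100
49^50 = 49^32·49^16·49^2 ≡ 1  ← first divisor giving 1
The order is 50.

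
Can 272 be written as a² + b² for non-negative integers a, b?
4² + 16² (a=4, b=16)

Factorization: 272 = 2^4 × 17
By Fermat: n is sum of two squares iff every prime p ≡ 3 (mod 4) appears to even power.
All primes ≡ 3 (mod 4) appear to even power.
Search a = 0, 1, 2, … for 272 - a² a perfect square: first hit at a = 4: 272 - 16 = 256 = 16².
272 = 4² + 16² = 16 + 256 ✓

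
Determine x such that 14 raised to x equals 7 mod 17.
3

Baby-step giant-step with step n = ⌈√17⌉ = 5.
Baby steps 14^j mod 17 (j:value) for j=0..4: 0:1, 1:14, 2:9, 3:7, 4:13.
h = 7 is already in the table at j=3, so x = 3.
Check: 14^3 ≡ 7 (mod 17).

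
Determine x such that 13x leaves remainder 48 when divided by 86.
x ≡ 50 (mod 86)

gcd(13, 86) = 1, which divides 48, so solutions exist.
Find 13^(-1) mod 86 by the extended Euclidean algorithm:
86 = 6 × 13 + 8  ⟹  8 = (1)·86 + (-6)·13
13 = 1 × 8 + 5  ⟹  5 = (-1)·86 + (7)·13
8 = 1 × 5 + 3  ⟹  3 = (2)·86 + (-13)·13
5 = 1 × 3 + 2  ⟹  2 = (-3)·86 + (20)·13
3 = 1 × 2 + 1  ⟹  1 = (5)·86 + (-33)·13
So (-33)·13 ≡ 1 (mod 86), i.e. 13^(-1) ≡ -33 ≡ 53 (mod 86).
x ≡ 53 × 48 = 2544 ≡ 50 (mod 86).
Check: 13 × 50 = 650 ≡ 48 (mod 86).
Unique solution: x ≡ 50 (mod 86)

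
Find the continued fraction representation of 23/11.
[2; 11]

Euclidean algorithm steps:
23 = 2 × 11 + 1
11 = 11 × 1 + 0
Continued fraction: [2; 11]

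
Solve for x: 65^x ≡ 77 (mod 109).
93

Baby-step giant-step with step n = ⌈√109⌉ = 11.
Baby steps 65^j mod 109 (j:value) for j=0..10: 0:1, 1:65, 2:83, 3:54, 4:22, 5:13, 6:82, 7:98, 8:48, 9:68, 10:60.
Giant-step multiplier: 65^(-11) ≡ 65^(108-11) = 65^97 ≡ 59 (mod 109).
Giant steps γ_i = 77·59^i mod 109: γ_0=77, γ_1=74, γ_2=6, γ_3=27, γ_4=67, γ_5=29, γ_6=76, γ_7=15, γ_8=13 (in table at j=5).
x = i·n + j = 8·11 + 5 = 93.
Check: 65^93 ≡ 77 (mod 109).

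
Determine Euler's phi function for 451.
400

451 = 11 × 41
φ(n) = n × ∏(1 - 1/p) for each prime p dividing n
φ(451) = 451 × (1 - 1/11) × (1 - 1/41) = 400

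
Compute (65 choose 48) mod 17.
3

Using Lucas' theorem:
Write n=65 and k=48 in base 17:
n in base 17: [3, 14]
k in base 17: [2, 14]
C(65,48) mod 17 = ∏ C(n_i, k_i) mod 17
Digit binomials (mod 17): C(3,2) = 3; C(14,14) = 1
Product: 3 × 1 = 3 ≡ 3 (mod 17)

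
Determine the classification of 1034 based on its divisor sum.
deficient

Proper divisors of 1034: sum = 1 + 2 + 11 + 22 + 47 + 94 + 517 = 694
Since 694 < 1034, 1034 is deficient.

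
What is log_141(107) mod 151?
87

Baby-step giant-step with step n = ⌈√151⌉ = 13.
Baby steps 141^j mod 151 (j:value) for j=0..12: 0:1, 1:141, 2:100, 3:57, 4:34, 5:113, 6:78, 7:126, 8:99, 9:67, 10:85, 11:56, 12:44.
Giant-step multiplier: 141^(-13) ≡ 141^(150-13) = 141^137 ≡ 93 (mod 151).
Giant steps γ_i = 107·93^i mod 151: γ_0=107, γ_1=136, γ_2=115, γ_3=125, γ_4=149, γ_5=116, γ_6=67 (in table at j=9).
x = i·n + j = 6·13 + 9 = 87.
Check: 141^87 ≡ 107 (mod 151).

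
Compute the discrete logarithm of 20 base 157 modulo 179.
120

Baby-step giant-step with step n = ⌈√179⌉ = 14.
Baby steps 157^j mod 179 (j:value) for j=0..13: 0:1, 1:157, 2:126, 3:92, 4:124, 5:136, 6:51, 7:131, 8:161, 9:38, 10:59, 11:134, 12:95, 13:58.
Giant-step multiplier: 157^(-14) ≡ 157^(178-14) = 157^164 ≡ 70 (mod 179).
Giant steps γ_i = 20·70^i mod 179: γ_0=20, γ_1=147, γ_2=87, γ_3=4, γ_4=101, γ_5=89, γ_6=144, γ_7=56, γ_8=161 (in table at j=8).
x = i·n + j = 8·14 + 8 = 120.
Check: 157^120 ≡ 20 (mod 179).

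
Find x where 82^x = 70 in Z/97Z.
78

Baby-step giant-step with step n = ⌈√97⌉ = 10.
Baby steps 82^j mod 97 (j:value) for j=0..9: 0:1, 1:82, 2:31, 3:20, 4:88, 5:38, 6:12, 7:14, 8:81, 9:46.
Giant-step multiplier: 82^(-10) ≡ 82^(96-10) = 82^86 ≡ 44 (mod 97).
Giant steps γ_i = 70·44^i mod 97: γ_0=70, γ_1=73, γ_2=11, γ_3=96, γ_4=53, γ_5=4, γ_6=79, γ_7=81 (in table at j=8).
x = i·n + j = 7·10 + 8 = 78.
Check: 82^78 ≡ 70 (mod 97).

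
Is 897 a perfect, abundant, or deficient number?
deficient

Proper divisors of 897: sum = 1 + 3 + 13 + 23 + 39 + 69 + 299 = 447
Since 447 < 897, 897 is deficient.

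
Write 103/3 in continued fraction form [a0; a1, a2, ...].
[34; 3]

Euclidean algorithm steps:
103 = 34 × 3 + 1
3 = 3 × 1 + 0
Continued fraction: [34; 3]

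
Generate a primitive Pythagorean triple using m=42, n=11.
(1643, 924, 1885)

Euclid's formula: a = m² - n², b = 2mn, c = m² + n²
m = 42, n = 11
a = 42² - 11² = 1764 - 121 = 1643
b = 2 × 42 × 11 = 924
c = 42² + 11² = 1764 + 121 = 1885
Verification: 1643² + 924² = 2699449 + 853776 = 3553225 = 1885² ✓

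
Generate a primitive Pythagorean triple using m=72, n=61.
(1463, 8784, 8905)

Euclid's formula: a = m² - n², b = 2mn, c = m² + n²
m = 72, n = 61
a = 72² - 61² = 5184 - 3721 = 1463
b = 2 × 72 × 61 = 8784
c = 72² + 61² = 5184 + 3721 = 8905
Verification: 1463² + 8784² = 2140369 + 77158656 = 79299025 = 8905² ✓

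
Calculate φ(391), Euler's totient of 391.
352

391 = 17 × 23
φ(n) = n × ∏(1 - 1/p) for each prime p dividing n
φ(391) = 391 × (1 - 1/17) × (1 - 1/23) = 352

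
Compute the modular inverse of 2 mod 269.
135

gcd(2, 269) = 1, so the inverse exists.
Extended Euclidean algorithm on (269, 2):
269 = 134 × 2 + 1  ⟹  1 = (1)·269 + (-134)·2
So (-134)·2 ≡ 1 (mod 269), i.e. 2^(-1) ≡ -134 ≡ 135 (mod 269).
Check: 2 × 135 = 270 ≡ 1 (mod 269)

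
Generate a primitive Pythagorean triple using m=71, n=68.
(417, 9656, 9665)

Euclid's formula: a = m² - n², b = 2mn, c = m² + n²
m = 71, n = 68
a = 71² - 68² = 5041 - 4624 = 417
b = 2 × 71 × 68 = 9656
c = 71² + 68² = 5041 + 4624 = 9665
Verification: 417² + 9656² = 173889 + 93238336 = 93412225 = 9665² ✓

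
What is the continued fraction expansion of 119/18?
[6; 1, 1, 1, 1, 3]

Euclidean algorithm steps:
119 = 6 × 18 + 11
18 = 1 × 11 + 7
11 = 1 × 7 + 4
7 = 1 × 4 + 3
4 = 1 × 3 + 1
3 = 3 × 1 + 0
Continued fraction: [6; 1, 1, 1, 1, 3]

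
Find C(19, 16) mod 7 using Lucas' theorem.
3

Using Lucas' theorem:
Write n=19 and k=16 in base 7:
n in base 7: [2, 5]
k in base 7: [2, 2]
C(19,16) mod 7 = ∏ C(n_i, k_i) mod 7
Digit binomials (mod 7): C(2,2) = 1; C(5,2) = 10 ≡ 3
Product: 1 × 3 = 3 ≡ 3 (mod 7)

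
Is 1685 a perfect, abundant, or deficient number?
deficient

Proper divisors of 1685: sum = 1 + 5 + 337 = 343
Since 343 < 1685, 1685 is deficient.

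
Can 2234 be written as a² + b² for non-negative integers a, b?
5² + 47² (a=5, b=47)

Factorization: 2234 = 2 × 1117
By Fermat: n is sum of two squares iff every prime p ≡ 3 (mod 4) appears to even power.
All primes ≡ 3 (mod 4) appear to even power.
Search a = 0, 1, 2, … for 2234 - a² a perfect square: first hit at a = 5: 2234 - 25 = 2209 = 47².
2234 = 5² + 47² = 25 + 2209 ✓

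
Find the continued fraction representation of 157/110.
[1; 2, 2, 1, 15]

Euclidean algorithm steps:
157 = 1 × 110 + 47
110 = 2 × 47 + 16
47 = 2 × 16 + 15
16 = 1 × 15 + 1
15 = 15 × 1 + 0
Continued fraction: [1; 2, 2, 1, 15]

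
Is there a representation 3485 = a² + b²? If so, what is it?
2² + 59² (a=2, b=59)

Factorization: 3485 = 5 × 17 × 41
By Fermat: n is sum of two squares iff every prime p ≡ 3 (mod 4) appears to even power.
All primes ≡ 3 (mod 4) appear to even power.
Search a = 0, 1, 2, … for 3485 - a² a perfect square: first hit at a = 2: 3485 - 4 = 3481 = 59².
3485 = 2² + 59² = 4 + 3481 ✓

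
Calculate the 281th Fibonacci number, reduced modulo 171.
13

Matrix identity: Q^n = [[F_(n+1), F_n], [F_n, F_(n-1)]] with Q = [[1,1],[1,0]].
n = 281 = 100011001₂. Square-and-multiply, entries mod 171:
Q^1 = [[1,1],[1,0]]
Q^2 = (Q^1)² = [[2,1],[1,1]]
Q^4 = (Q^2)² = [[5,3],[3,2]]
Q^8 = (Q^4)² = [[34,21],[21,13]]
Q^17 = (Q^8)²·Q = [[19,58],[58,132]]
Q^35 = (Q^17)²·Q = [[0,134],[134,37]]
Q^70 = (Q^35)² = [[1,170],[170,2]]
Q^140 = (Q^70)² = [[2,168],[168,5]]
Q^281 = (Q^140)²·Q = [[163,13],[13,150]]
F_281 mod 171 = Q^281[0][1] = 13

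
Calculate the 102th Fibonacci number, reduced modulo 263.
149

Matrix identity: Q^n = [[F_(n+1), F_n], [F_n, F_(n-1)]] with Q = [[1,1],[1,0]].
n = 102 = 1100110₂. Square-and-multiply, entries mod 263:
Q^1 = [[1,1],[1,0]]
Q^3 = (Q^1)²·Q = [[3,2],[2,1]]
Q^6 = (Q^3)² = [[13,8],[8,5]]
Q^12 = (Q^6)² = [[233,144],[144,89]]
Q^25 = (Q^12)²·Q = [[150,70],[70,80]]
Q^51 = (Q^25)²·Q = [[105,48],[48,57]]
Q^102 = (Q^51)² = [[179,149],[149,30]]
F_102 mod 263 = Q^102[0][1] = 149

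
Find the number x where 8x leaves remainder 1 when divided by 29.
11

gcd(8, 29) = 1, so the inverse exists.
Extended Euclidean algorithm on (29, 8):
29 = 3 × 8 + 5  ⟹  5 = (1)·29 + (-3)·8
8 = 1 × 5 + 3  ⟹  3 = (-1)·29 + (4)·8
5 = 1 × 3 + 2  ⟹  2 = (2)·29 + (-7)·8
3 = 1 × 2 + 1  ⟹  1 = (-3)·29 + (11)·8
So (11)·8 ≡ 1 (mod 29), i.e. 8^(-1) ≡ 11 (mod 29).
Check: 8 × 11 = 88 ≡ 1 (mod 29)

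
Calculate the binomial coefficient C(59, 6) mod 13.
7

Using Lucas' theorem:
Write n=59 and k=6 in base 13:
n in base 13: [4, 7]
k in base 13: [0, 6]
C(59,6) mod 13 = ∏ C(n_i, k_i) mod 13
Digit binomials (mod 13): C(4,0) = 1; C(7,6) = 7
Product: 1 × 7 = 7 ≡ 7 (mod 13)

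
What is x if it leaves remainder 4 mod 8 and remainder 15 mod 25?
140

Using Chinese Remainder Theorem:
M = 8 × 25 = 200
M1 = 25, M2 = 8
y1 = 25^(-1) mod 8 = 1
y2 = 8^(-1) mod 25 = 22
x = (4×25×1 + 15×8×22) mod 200 = 140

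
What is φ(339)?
224

339 = 3 × 113
φ(n) = n × ∏(1 - 1/p) for each prime p dividing n
φ(339) = 339 × (1 - 1/3) × (1 - 1/113) = 224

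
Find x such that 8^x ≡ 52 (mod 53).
26

Baby-step giant-step with step n = ⌈√53⌉ = 8.
Baby steps 8^j mod 53 (j:value) for j=0..7: 0:1, 1:8, 2:11, 3:35, 4:15, 5:14, 6:6, 7:48.
Giant-step multiplier: 8^(-8) ≡ 8^(52-8) = 8^44 ≡ 49 (mod 53).
Giant steps γ_i = 52·49^i mod 53: γ_0=52, γ_1=4, γ_2=37, γ_3=11 (in table at j=2).
x = i·n + j = 3·8 + 2 = 26.
Check: 8^26 ≡ 52 (mod 53).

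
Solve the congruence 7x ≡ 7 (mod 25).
x ≡ 1 (mod 25)

gcd(7, 25) = 1, which divides 7, so solutions exist.
Find 7^(-1) mod 25 by the extended Euclidean algorithm:
25 = 3 × 7 + 4  ⟹  4 = (1)·25 + (-3)·7
7 = 1 × 4 + 3  ⟹  3 = (-1)·25 + (4)·7
4 = 1 × 3 + 1  ⟹  1 = (2)·25 + (-7)·7
So (-7)·7 ≡ 1 (mod 25), i.e. 7^(-1) ≡ -7 ≡ 18 (mod 25).
x ≡ 18 × 7 = 126 ≡ 1 (mod 25).
Check: 7 × 1 = 7 ≡ 7 (mod 25).
Unique solution: x ≡ 1 (mod 25)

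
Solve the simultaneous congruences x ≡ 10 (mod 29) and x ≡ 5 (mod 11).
126

Using Chinese Remainder Theorem:
M = 29 × 11 = 319
M1 = 11, M2 = 29
y1 = 11^(-1) mod 29 = 8
y2 = 29^(-1) mod 11 = 8
x = (10×11×8 + 5×29×8) mod 319 = 126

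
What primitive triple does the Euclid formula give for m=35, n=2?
(1221, 140, 1229)

Euclid's formula: a = m² - n², b = 2mn, c = m² + n²
m = 35, n = 2
a = 35² - 2² = 1225 - 4 = 1221
b = 2 × 35 × 2 = 140
c = 35² + 2² = 1225 + 4 = 1229
Verification: 1221² + 140² = 1490841 + 19600 = 1510441 = 1229² ✓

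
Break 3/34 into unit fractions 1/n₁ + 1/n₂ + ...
1/12 + 1/204

Greedy algorithm:
3/34: ceiling(34/3) = 12, use 1/12
1/204: ceiling(204/1) = 204, use 1/204
Result: 3/34 = 1/12 + 1/204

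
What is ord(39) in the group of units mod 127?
126

127 is prime, so ord(39) divides φ(127) = 126.
Divisors of 126: 1, 2, 3, 6, 7, 9, 14, 18, 21, 42, 63, 126.
Repeated squaring: 39^1 ≡ 39, 39^2 ≡ 124, 39^4 ≡ 9, 39^8 ≡ 81, 39^16 ≡ 84, 39^32 ≡ 71, 39^64 ≡ 88 (mod 127).
Test 39^d mod 127 for each divisor d in increasing order:
39^1 ≡ 39
39^2 ≡ 124
39^3 = 39^2·39^1 ≡ 10
39^6 = 39^4·39^2 ≡ 100
39^7 = 39^4·39^2·39^1 ≡ 90
39^9 = 39^8·39^1 ≡ 111
39^14 = 39^8·39^4·39^2 ≡ 99
39^18 = 39^16·39^2 ≡ 2
39^21 = 39^16·39^4·39^1 ≡ 20
39^42 = 39^32·39^8·39^2 ≡ 19
39^63 = 39^32·39^16·39^8·39^4·39^2·39^1 ≡ 126
39^126 = 39^64·39^32·39^16·39^8·39^4·39^2 ≡ 1  ← first divisor giving 1
The order is 126.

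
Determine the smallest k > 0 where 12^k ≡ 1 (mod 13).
2

13 is prime, so ord(12) divides φ(13) = 12.
Divisors of 12: 1, 2, 3, 4, 6, 12.
Repeated squaring: 12^1 ≡ 12, 12^2 ≡ 1, 12^4 ≡ 1, 12^8 ≡ 1 (mod 13).
Test 12^d mod 13 for each divisor d in increasing order:
12^1 ≡ 12
12^2 ≡ 1  ← first divisor giving 1
The order is 2.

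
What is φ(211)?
210

211 = 211
φ(n) = n × ∏(1 - 1/p) for each prime p dividing n
φ(211) = 211 × (1 - 1/211) = 210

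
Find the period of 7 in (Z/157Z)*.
52

157 is prime, so ord(7) divides φ(157) = 156.
Divisors of 156: 1, 2, 3, 4, 6, 12, 13, 26, 39, 52, 78, 156.
Repeated squaring: 7^1 ≡ 7, 7^2 ≡ 49, 7^4 ≡ 46, 7^8 ≡ 75, 7^16 ≡ 130, 7^32 ≡ 101, 7^64 ≡ 153, 7^128 ≡ 16 (mod 157).
Test 7^d mod 157 for each divisor d in increasing order:
7^1 ≡ 7
7^2 ≡ 49
7^3 = 7^2·7^1 ≡ 29
7^4 ≡ 46
7^6 = 7^4·7^2 ≡ 56
7^12 = 7^8·7^4 ≡ 153
7^13 = 7^8·7^4·7^1 ≡ 129
7^26 = 7^16·7^8·7^2 ≡ 156
7^39 = 7^32·7^4·7^2·7^1 ≡ 28
7^52 = 7^32·7^16·7^4 ≡ 1  ← first divisor giving 1
The order is 52.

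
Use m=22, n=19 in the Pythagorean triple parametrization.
(123, 836, 845)

Euclid's formula: a = m² - n², b = 2mn, c = m² + n²
m = 22, n = 19
a = 22² - 19² = 484 - 361 = 123
b = 2 × 22 × 19 = 836
c = 22² + 19² = 484 + 361 = 845
Verification: 123² + 836² = 15129 + 698896 = 714025 = 845² ✓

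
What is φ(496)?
240

496 = 2^4 × 31
φ(n) = n × ∏(1 - 1/p) for each prime p dividing n
φ(496) = 496 × (1 - 1/2) × (1 - 1/31) = 240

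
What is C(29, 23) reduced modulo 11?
7

Using Lucas' theorem:
Write n=29 and k=23 in base 11:
n in base 11: [2, 7]
k in base 11: [2, 1]
C(29,23) mod 11 = ∏ C(n_i, k_i) mod 11
Digit binomials (mod 11): C(2,2) = 1; C(7,1) = 7
Product: 1 × 7 = 7 ≡ 7 (mod 11)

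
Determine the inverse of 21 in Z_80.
61

gcd(21, 80) = 1, so the inverse exists.
Extended Euclidean algorithm on (80, 21):
80 = 3 × 21 + 17  ⟹  17 = (1)·80 + (-3)·21
21 = 1 × 17 + 4  ⟹  4 = (-1)·80 + (4)·21
17 = 4 × 4 + 1  ⟹  1 = (5)·80 + (-19)·21
So (-19)·21 ≡ 1 (mod 80), i.e. 21^(-1) ≡ -19 ≡ 61 (mod 80).
Check: 21 × 61 = 1281 ≡ 1 (mod 80)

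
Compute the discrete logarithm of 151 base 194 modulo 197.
5

Baby-step giant-step with step n = ⌈√197⌉ = 15.
Baby steps 194^j mod 197 (j:value) for j=0..14: 0:1, 1:194, 2:9, 3:170, 4:81, 5:151, 6:138, 7:177, 8:60, 9:17, 10:146, 11:153, 12:132, 13:195, 14:6.
h = 151 is already in the table at j=5, so x = 5.
Check: 194^5 ≡ 151 (mod 197).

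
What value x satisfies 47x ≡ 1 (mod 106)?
97

gcd(47, 106) = 1, so the inverse exists.
Extended Euclidean algorithm on (106, 47):
106 = 2 × 47 + 12  ⟹  12 = (1)·106 + (-2)·47
47 = 3 × 12 + 11  ⟹  11 = (-3)·106 + (7)·47
12 = 1 × 11 + 1  ⟹  1 = (4)·106 + (-9)·47
So (-9)·47 ≡ 1 (mod 106), i.e. 47^(-1) ≡ -9 ≡ 97 (mod 106).
Check: 47 × 97 = 4559 ≡ 1 (mod 106)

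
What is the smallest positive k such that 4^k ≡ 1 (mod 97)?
24

97 is prime, so ord(4) divides φ(97) = 96.
Divisors of 96: 1, 2, 3, 4, 6, 8, 12, 16, 24, 32, 48, 96.
Repeated squaring: 4^1 ≡ 4, 4^2 ≡ 16, 4^4 ≡ 62, 4^8 ≡ 61, 4^16 ≡ 35, 4^32 ≡ 61, 4^64 ≡ 35 (mod 97).
Test 4^d mod 97 for each divisor d in increasing order:
4^1 ≡ 4
4^2 ≡ 16
4^3 = 4^2·4^1 ≡ 64
4^4 ≡ 62
4^6 = 4^4·4^2 ≡ 22
4^8 ≡ 61
4^12 = 4^8·4^4 ≡ 96
4^16 ≡ 35
4^24 = 4^16·4^8 ≡ 1  ← first divisor giving 1
The order is 24.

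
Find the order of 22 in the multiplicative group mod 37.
36

37 is prime, so ord(22) divides φ(37) = 36.
Divisors of 36: 1, 2, 3, 4, 6, 9, 12, 18, 36.
Repeated squaring: 22^1 ≡ 22, 22^2 ≡ 3, 22^4 ≡ 9, 22^8 ≡ 7, 22^16 ≡ 12, 22^32 ≡ 33 (mod 37).
Test 22^d mod 37 for each divisor d in increasing order:
22^1 ≡ 22
22^2 ≡ 3
22^3 = 22^2·22^1 ≡ 29
22^4 ≡ 9
22^6 = 22^4·22^2 ≡ 27
22^9 = 22^8·22^1 ≡ 6
22^12 = 22^8·22^4 ≡ 26
22^18 = 22^16·22^2 ≡ 36
22^36 = 22^32·22^4 ≡ 1  ← first divisor giving 1
The order is 36.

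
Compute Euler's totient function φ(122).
60

122 = 2 × 61
φ(n) = n × ∏(1 - 1/p) for each prime p dividing n
φ(122) = 122 × (1 - 1/2) × (1 - 1/61) = 60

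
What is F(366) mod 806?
690

Matrix identity: Q^n = [[F_(n+1), F_n], [F_n, F_(n-1)]] with Q = [[1,1],[1,0]].
n = 366 = 101101110₂. Square-and-multiply, entries mod 806:
Q^1 = [[1,1],[1,0]]
Q^2 = (Q^1)² = [[2,1],[1,1]]
Q^5 = (Q^2)²·Q = [[8,5],[5,3]]
Q^11 = (Q^5)²·Q = [[144,89],[89,55]]
Q^22 = (Q^11)² = [[447,785],[785,468]]
Q^45 = (Q^22)²·Q = [[491,362],[362,129]]
Q^91 = (Q^45)²·Q = [[125,559],[559,372]]
Q^183 = (Q^91)²·Q = [[623,64],[64,559]]
Q^366 = (Q^183)² = [[509,690],[690,625]]
F_366 mod 806 = Q^366[0][1] = 690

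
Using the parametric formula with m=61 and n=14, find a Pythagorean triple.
(3525, 1708, 3917)

Euclid's formula: a = m² - n², b = 2mn, c = m² + n²
m = 61, n = 14
a = 61² - 14² = 3721 - 196 = 3525
b = 2 × 61 × 14 = 1708
c = 61² + 14² = 3721 + 196 = 3917
Verification: 3525² + 1708² = 12425625 + 2917264 = 15342889 = 3917² ✓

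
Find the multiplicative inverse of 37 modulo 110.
3

gcd(37, 110) = 1, so the inverse exists.
Extended Euclidean algorithm on (110, 37):
110 = 2 × 37 + 36  ⟹  36 = (1)·110 + (-2)·37
37 = 1 × 36 + 1  ⟹  1 = (-1)·110 + (3)·37
So (3)·37 ≡ 1 (mod 110), i.e. 37^(-1) ≡ 3 (mod 110).
Check: 37 × 3 = 111 ≡ 1 (mod 110)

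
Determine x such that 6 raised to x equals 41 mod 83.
32

Baby-step giant-step with step n = ⌈√83⌉ = 10.
Baby steps 6^j mod 83 (j:value) for j=0..9: 0:1, 1:6, 2:36, 3:50, 4:51, 5:57, 6:10, 7:60, 8:28, 9:2.
Giant-step multiplier: 6^(-10) ≡ 6^(82-10) = 6^72 ≡ 7 (mod 83).
Giant steps γ_i = 41·7^i mod 83: γ_0=41, γ_1=38, γ_2=17, γ_3=36 (in table at j=2).
x = i·n + j = 3·10 + 2 = 32.
Check: 6^32 ≡ 41 (mod 83).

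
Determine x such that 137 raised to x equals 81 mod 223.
76

Baby-step giant-step with step n = ⌈√223⌉ = 15.
Baby steps 137^j mod 223 (j:value) for j=0..14: 0:1, 1:137, 2:37, 3:163, 4:31, 5:10, 6:32, 7:147, 8:69, 9:87, 10:100, 11:97, 12:132, 13:21, 14:201.
Giant-step multiplier: 137^(-15) ≡ 137^(222-15) = 137^207 ≡ 159 (mod 223).
Giant steps γ_i = 81·159^i mod 223: γ_0=81, γ_1=168, γ_2=175, γ_3=173, γ_4=78, γ_5=137 (in table at j=1).
x = i·n + j = 5·15 + 1 = 76.
Check: 137^76 ≡ 81 (mod 223).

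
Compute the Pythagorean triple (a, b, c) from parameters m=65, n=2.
(4221, 260, 4229)

Euclid's formula: a = m² - n², b = 2mn, c = m² + n²
m = 65, n = 2
a = 65² - 2² = 4225 - 4 = 4221
b = 2 × 65 × 2 = 260
c = 65² + 2² = 4225 + 4 = 4229
Verification: 4221² + 260² = 17816841 + 67600 = 17884441 = 4229² ✓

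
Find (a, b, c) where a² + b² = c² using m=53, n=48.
(505, 5088, 5113)

Euclid's formula: a = m² - n², b = 2mn, c = m² + n²
m = 53, n = 48
a = 53² - 48² = 2809 - 2304 = 505
b = 2 × 53 × 48 = 5088
c = 53² + 48² = 2809 + 2304 = 5113
Verification: 505² + 5088² = 255025 + 25887744 = 26142769 = 5113² ✓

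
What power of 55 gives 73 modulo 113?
91

Baby-step giant-step with step n = ⌈√113⌉ = 11.
Baby steps 55^j mod 113 (j:value) for j=0..10: 0:1, 1:55, 2:87, 3:39, 4:111, 5:3, 6:52, 7:35, 8:4, 9:107, 10:9.
Giant-step multiplier: 55^(-11) ≡ 55^(112-11) = 55^101 ≡ 92 (mod 113).
Giant steps γ_i = 73·92^i mod 113: γ_0=73, γ_1=49, γ_2=101, γ_3=26, γ_4=19, γ_5=53, γ_6=17, γ_7=95, γ_8=39 (in table at j=3).
x = i·n + j = 8·11 + 3 = 91.
Check: 55^91 ≡ 73 (mod 113).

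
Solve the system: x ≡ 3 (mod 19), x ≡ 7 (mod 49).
497

Using Chinese Remainder Theorem:
M = 19 × 49 = 931
M1 = 49, M2 = 19
y1 = 49^(-1) mod 19 = 7
y2 = 19^(-1) mod 49 = 31
x = (3×49×7 + 7×19×31) mod 931 = 497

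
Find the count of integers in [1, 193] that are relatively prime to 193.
192

193 = 193
φ(n) = n × ∏(1 - 1/p) for each prime p dividing n
φ(193) = 193 × (1 - 1/193) = 192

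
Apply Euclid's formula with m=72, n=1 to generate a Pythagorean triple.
(5183, 144, 5185)

Euclid's formula: a = m² - n², b = 2mn, c = m² + n²
m = 72, n = 1
a = 72² - 1² = 5184 - 1 = 5183
b = 2 × 72 × 1 = 144
c = 72² + 1² = 5184 + 1 = 5185
Verification: 5183² + 144² = 26863489 + 20736 = 26884225 = 5185² ✓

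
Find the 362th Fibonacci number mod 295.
141

Matrix identity: Q^n = [[F_(n+1), F_n], [F_n, F_(n-1)]] with Q = [[1,1],[1,0]].
n = 362 = 101101010₂. Square-and-multiply, entries mod 295:
Q^1 = [[1,1],[1,0]]
Q^2 = (Q^1)² = [[2,1],[1,1]]
Q^5 = (Q^2)²·Q = [[8,5],[5,3]]
Q^11 = (Q^5)²·Q = [[144,89],[89,55]]
Q^22 = (Q^11)² = [[42,11],[11,31]]
Q^45 = (Q^22)²·Q = [[33,115],[115,213]]
Q^90 = (Q^45)² = [[154,265],[265,184]]
Q^181 = (Q^90)²·Q = [[21,131],[131,185]]
Q^362 = (Q^181)² = [[197,141],[141,56]]
F_362 mod 295 = Q^362[0][1] = 141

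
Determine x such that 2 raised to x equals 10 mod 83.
28

Baby-step giant-step with step n = ⌈√83⌉ = 10.
Baby steps 2^j mod 83 (j:value) for j=0..9: 0:1, 1:2, 2:4, 3:8, 4:16, 5:32, 6:64, 7:45, 8:7, 9:14.
Giant-step multiplier: 2^(-10) ≡ 2^(82-10) = 2^72 ≡ 3 (mod 83).
Giant steps γ_i = 10·3^i mod 83: γ_0=10, γ_1=30, γ_2=7 (in table at j=8).
x = i·n + j = 2·10 + 8 = 28.
Check: 2^28 ≡ 10 (mod 83).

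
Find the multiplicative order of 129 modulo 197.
28

197 is prime, so ord(129) divides φ(197) = 196.
Divisors of 196: 1, 2, 4, 7, 14, 28, 49, 98, 196.
Repeated squaring: 129^1 ≡ 129, 129^2 ≡ 93, 129^4 ≡ 178, 129^8 ≡ 164, 129^16 ≡ 104, 129^32 ≡ 178, 129^64 ≡ 164, 129^128 ≡ 104 (mod 197).
Test 129^d mod 197 for each divisor d in increasing order:
129^1 ≡ 129
129^2 ≡ 93
129^4 ≡ 178
129^7 = 129^4·129^2·129^1 ≡ 183
129^14 = 129^8·129^4·129^2 ≡ 196
129^28 = 129^16·129^8·129^4 ≡ 1  ← first divisor giving 1
The order is 28.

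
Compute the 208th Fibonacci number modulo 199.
55

Matrix identity: Q^n = [[F_(n+1), F_n], [F_n, F_(n-1)]] with Q = [[1,1],[1,0]].
n = 208 = 11010000₂. Square-and-multiply, entries mod 199:
Q^1 = [[1,1],[1,0]]
Q^3 = (Q^1)²·Q = [[3,2],[2,1]]
Q^6 = (Q^3)² = [[13,8],[8,5]]
Q^13 = (Q^6)²·Q = [[178,34],[34,144]]
Q^26 = (Q^13)² = [[5,3],[3,2]]
Q^52 = (Q^26)² = [[34,21],[21,13]]
Q^104 = (Q^52)² = [[5,191],[191,13]]
Q^208 = (Q^104)² = [[89,55],[55,34]]
F_208 mod 199 = Q^208[0][1] = 55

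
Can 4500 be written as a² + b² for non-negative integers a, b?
12² + 66² (a=12, b=66)

Factorization: 4500 = 2^2 × 3^2 × 5^3
By Fermat: n is sum of two squares iff every prime p ≡ 3 (mod 4) appears to even power.
All primes ≡ 3 (mod 4) appear to even power.
Search a = 0, 1, 2, … for 4500 - a² a perfect square: first hit at a = 12: 4500 - 144 = 4356 = 66².
4500 = 12² + 66² = 144 + 4356 ✓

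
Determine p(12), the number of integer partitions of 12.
77

p(n) counts ways to write n as a sum of positive integers (order ignored).
Euler's pentagonal recurrence: p(k) = p(k-1) + p(k-2) - p(k-5) - p(k-7) + p(k-12) + p(k-15) - ... (offsets j(3j∓1)/2, signs ++--, p(0)=1, p(<0)=0).
DP table for k = 0..11: p(0)=1, p(1)=1, p(2)=2, p(3)=3, p(4)=5, p(5)=7, p(6)=11, p(7)=15, p(8)=22, p(9)=30, p(10)=42, p(11)=56.
Final step: p(12) = p(11) + p(10) - p(7) - p(5) + p(0)
= 56 + 42 - 15 - 7 + 1
= 77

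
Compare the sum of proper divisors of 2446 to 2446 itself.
deficient

Proper divisors of 2446: sum = 1 + 2 + 1223 = 1226
Since 1226 < 2446, 2446 is deficient.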